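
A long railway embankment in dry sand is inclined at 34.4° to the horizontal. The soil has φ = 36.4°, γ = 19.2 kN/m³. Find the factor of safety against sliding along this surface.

For a dry cohesionless infinite slope the factor of safety is FS = tanφ / tanβ.
FS = tan36.4° / tan34.4° = 0.7373 / 0.6847 = 1.077

FS = 1.08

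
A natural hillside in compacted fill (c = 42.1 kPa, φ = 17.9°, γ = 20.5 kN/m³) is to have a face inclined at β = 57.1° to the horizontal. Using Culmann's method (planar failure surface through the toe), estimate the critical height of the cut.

H_c = 29.16 m

Culmann's analysis gives the critical failure plane at α_cr = (β + φ)/2 = (57.1 + 17.9)/2 = 37.5°, and the critical height
H_c = (4c/γ) · sinβ cosφ / [1 − cos(β − φ)]
    = (4·42.1/20.5) · sin57.1°·cos17.9° / [1 − cos(39.2°)]
    = 8.215 · 0.8396·0.9516 / [1 − 0.7749]
    = 8.215 · 0.7990 / 0.2251
    = 29.16 m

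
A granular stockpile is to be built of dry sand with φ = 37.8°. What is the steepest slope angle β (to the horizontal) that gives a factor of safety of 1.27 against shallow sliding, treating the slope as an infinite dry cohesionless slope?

For an infinite dry cohesionless slope FS = tanφ/tanβ, so tanβ = tanφ / FS.
tanβ = tan37.8° / 1.27 = 0.7757 / 1.27 = 0.6108
β = arctan(0.6108) = 31.42°

β = 31.4°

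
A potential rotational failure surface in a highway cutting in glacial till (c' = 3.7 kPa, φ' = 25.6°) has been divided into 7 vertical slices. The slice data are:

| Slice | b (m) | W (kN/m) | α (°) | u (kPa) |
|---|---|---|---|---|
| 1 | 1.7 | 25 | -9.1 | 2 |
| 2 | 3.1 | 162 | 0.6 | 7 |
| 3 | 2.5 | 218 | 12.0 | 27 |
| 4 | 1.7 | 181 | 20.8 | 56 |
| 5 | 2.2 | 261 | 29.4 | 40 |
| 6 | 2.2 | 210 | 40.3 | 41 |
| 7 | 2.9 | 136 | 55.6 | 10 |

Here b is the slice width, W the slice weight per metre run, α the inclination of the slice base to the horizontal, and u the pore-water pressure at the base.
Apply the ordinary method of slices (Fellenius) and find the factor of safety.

Ordinary method of slices: FS = Σ[c'·Δl_i + (W_i cosα_i − u_i·Δl_i)·tanφ'] / Σ W_i sinα_i, with Δl_i = b_i / cosα_i.
Slice 1: Δl = 1.7/cos(-9.1°) = 1.722 m; N'_1 = 25·cos(-9.1°) − 2·1.722 = 21.2; c'Δl = 6.37; W sinα = -4.0
Slice 2: Δl = 3.1/cos0.6° = 3.100 m; N'_2 = 162·cos0.6° − 7·3.100 = 140.3; c'Δl = 11.47; W sinα = 1.7
Slice 3: Δl = 2.5/cos12.0° = 2.556 m; N'_3 = 218·cos12.0° − 27·2.556 = 144.2; c'Δl = 9.46; W sinα = 45.3
Slice 4: Δl = 1.7/cos20.8° = 1.819 m; N'_4 = 181·cos20.8° − 56·1.819 = 67.4; c'Δl = 6.73; W sinα = 64.3
Slice 5: Δl = 2.2/cos29.4° = 2.525 m; N'_5 = 261·cos29.4° − 40·2.525 = 126.4; c'Δl = 9.34; W sinα = 128.1
Slice 6: Δl = 2.2/cos40.3° = 2.885 m; N'_6 = 210·cos40.3° − 41·2.885 = 41.9; c'Δl = 10.67; W sinα = 135.8
Slice 7: Δl = 2.9/cos55.6° = 5.133 m; N'_7 = 136·cos55.6° − 10·5.133 = 25.5; c'Δl = 18.99; W sinα = 112.2
Σc'Δl = 73.0 kN/m; ΣN' = 566.9 kN/m; ΣW sinα = 483.5 kN/m
Resisting = 73.0 + 566.9·tan25.6° = 73.0 + 271.6 = 344.6 kN/m
FS = 344.6 / 483.5 = 0.713

FS = 0.71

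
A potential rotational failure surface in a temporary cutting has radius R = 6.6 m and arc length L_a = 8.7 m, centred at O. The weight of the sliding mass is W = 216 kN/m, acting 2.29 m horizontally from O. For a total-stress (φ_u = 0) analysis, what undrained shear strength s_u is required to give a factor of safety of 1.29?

FS = s_u·L_a·R / (W·d), so s_u = FS·W·d / (L_a·R).
s_u = 1.29·216·2.29 / (8.70·6.6) = 638.1 / 57.42 = 11.11 kPa

s_u = 11.1 kPa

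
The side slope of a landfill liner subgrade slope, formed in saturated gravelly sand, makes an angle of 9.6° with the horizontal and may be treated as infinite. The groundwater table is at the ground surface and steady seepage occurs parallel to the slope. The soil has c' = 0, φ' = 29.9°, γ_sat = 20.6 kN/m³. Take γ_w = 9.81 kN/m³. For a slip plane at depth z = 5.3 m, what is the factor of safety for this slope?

FS = 1.78

With seepage parallel to the slope and the water table at the surface, the effective normal stress on the slip plane uses the buoyant unit weight γ' = γ_sat − γ_w while the driving shear stress uses γ_sat:
FS = [c' + γ' z cos²β tanφ'] / [γ_sat z sinβ cosβ]
(For c' = 0 this reduces to FS = (γ'/γ_sat)·tanφ'/tanβ.)
γ' = 20.6 − 9.81 = 10.79 kN/m³
Numerator = 0.0 + 10.79·5.3·cos²9.6°·tan29.9° = 0.0 + 10.79·5.3·0.9722·0.5750 = 31.969 kPa
Denominator = 20.6·5.3·sin9.6°·cos9.6° = 20.6·5.3·0.1668·0.9860 = 17.953 kPa
FS = 31.969 / 17.953 = 1.781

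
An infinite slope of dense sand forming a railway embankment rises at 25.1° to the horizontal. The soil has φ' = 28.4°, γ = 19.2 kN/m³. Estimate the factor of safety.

For a dry cohesionless infinite slope the factor of safety is FS = tanφ' / tanβ.
FS = tan28.4° / tan25.1° = 0.5407 / 0.4684 = 1.154

FS = 1.15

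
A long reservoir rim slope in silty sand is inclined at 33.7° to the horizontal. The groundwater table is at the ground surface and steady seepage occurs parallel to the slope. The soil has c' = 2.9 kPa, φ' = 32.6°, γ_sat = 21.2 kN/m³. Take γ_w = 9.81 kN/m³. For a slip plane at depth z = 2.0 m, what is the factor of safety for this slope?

With seepage parallel to the slope and the water table at the surface, the effective normal stress on the slip plane uses the buoyant unit weight γ' = γ_sat − γ_w while the driving shear stress uses γ_sat:
FS = [c' + γ' z cos²β tanφ'] / [γ_sat z sinβ cosβ]
γ' = 21.2 − 9.81 = 11.39 kN/m³
Numerator = 2.9 + 11.39·2.0·cos²33.7°·tan32.6° = 2.9 + 11.39·2.0·0.6921·0.6395 = 12.983 kPa
Denominator = 21.2·2.0·sin33.7°·cos33.7° = 21.2·2.0·0.5548·0.8320 = 19.572 kPa
FS = 12.983 / 19.572 = 0.663

FS = 0.66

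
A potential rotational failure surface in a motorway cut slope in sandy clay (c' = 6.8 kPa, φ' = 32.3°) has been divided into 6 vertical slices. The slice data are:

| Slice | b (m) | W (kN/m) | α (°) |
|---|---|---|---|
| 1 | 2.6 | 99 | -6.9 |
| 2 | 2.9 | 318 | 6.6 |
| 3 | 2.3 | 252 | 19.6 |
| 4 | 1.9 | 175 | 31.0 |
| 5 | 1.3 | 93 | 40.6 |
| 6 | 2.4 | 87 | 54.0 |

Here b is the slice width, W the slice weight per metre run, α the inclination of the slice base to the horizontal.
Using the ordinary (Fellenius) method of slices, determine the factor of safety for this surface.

FS = 2.10

Ordinary method of slices: FS = Σ[c'·Δl_i + (W_i cosα_i)·tanφ'] / Σ W_i sinα_i, with Δl_i = b_i / cosα_i.
Slice 1: Δl = 2.6/cos(-6.9°) = 2.619 m; N'_1 = 99·cos(-6.9°) = 98.3; c'Δl = 17.81; W sinα = -11.9
Slice 2: Δl = 2.9/cos6.6° = 2.919 m; N'_2 = 318·cos6.6° = 315.9; c'Δl = 19.85; W sinα = 36.6
Slice 3: Δl = 2.3/cos19.6° = 2.441 m; N'_3 = 252·cos19.6° = 237.4; c'Δl = 16.60; W sinα = 84.5
Slice 4: Δl = 1.9/cos31.0° = 2.217 m; N'_4 = 175·cos31.0° = 150.0; c'Δl = 15.07; W sinα = 90.1
Slice 5: Δl = 1.3/cos40.6° = 1.712 m; N'_5 = 93·cos40.6° = 70.6; c'Δl = 11.64; W sinα = 60.5
Slice 6: Δl = 2.4/cos54.0° = 4.083 m; N'_6 = 87·cos54.0° = 51.1; c'Δl = 27.77; W sinα = 70.4
Σc'Δl = 108.7 kN/m; ΣN' = 923.3 kN/m; ΣW sinα = 330.2 kN/m
Resisting = 108.7 + 923.3·tan32.3° = 108.7 + 583.7 = 692.4 kN/m
FS = 692.4 / 330.2 = 2.097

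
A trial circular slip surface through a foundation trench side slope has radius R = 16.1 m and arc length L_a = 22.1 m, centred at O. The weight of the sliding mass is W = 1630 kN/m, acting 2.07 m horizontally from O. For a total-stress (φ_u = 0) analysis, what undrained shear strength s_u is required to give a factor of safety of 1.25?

FS = s_u·L_a·R / (W·d), so s_u = FS·W·d / (L_a·R).
s_u = 1.25·1630·2.07 / (22.10·16.1) = 4217.6 / 355.81 = 11.85 kPa

s_u = 11.9 kPa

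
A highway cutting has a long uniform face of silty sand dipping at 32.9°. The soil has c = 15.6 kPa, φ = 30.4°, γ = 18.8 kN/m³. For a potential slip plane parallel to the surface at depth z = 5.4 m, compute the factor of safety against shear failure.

FS = 1.24

For an infinite slope with a slip plane parallel to the surface (no pore pressure): FS = [c + γz cos²β tanφ] / [γz sinβ cosβ].
γz = 18.8·5.4 = 101.52 kN/m²
Numerator = 15.6 + 101.52·cos²32.9°·tan30.4° = 15.6 + 101.52·0.7050·0.5867 = 57.589 kPa
Denominator = 101.52·sin32.9°·cos32.9° = 101.52·0.5432·0.8396 = 46.299 kPa
FS = 57.589 / 46.299 = 1.244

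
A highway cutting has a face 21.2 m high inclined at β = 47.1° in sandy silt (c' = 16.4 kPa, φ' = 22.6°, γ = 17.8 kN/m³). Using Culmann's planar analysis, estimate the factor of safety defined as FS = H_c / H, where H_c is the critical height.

FS = 1.31

H_c = (4c'/γ) · sinβ cosφ' / [1 − cos(β − φ')]
    = (4·16.4/17.8) · sin47.1°·cos22.6° / [1 − cos24.5°]
    = 3.685 · 0.6763 / 0.0900 = 27.68 m
FS = H_c / H = 27.68 / 21.2 = 1.306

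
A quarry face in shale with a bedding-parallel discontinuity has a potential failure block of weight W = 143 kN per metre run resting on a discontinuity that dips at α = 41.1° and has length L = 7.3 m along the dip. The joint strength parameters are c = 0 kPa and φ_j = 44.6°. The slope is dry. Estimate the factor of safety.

Resolving the block weight along and normal to the plane and applying the Mohr–Coulomb strength on the joint:
N' = W cosα = 143·cos41.1° = 107.8 kN/m
Driving force T = W sinα = 143·sin41.1° = 94.0 kN/m
Resisting force R = c·L + N'·tanφ_j = 0·7.3 + 107.8·tan44.6° = 0.0 + 106.3 = 106.3 kN/m
FS = R / T = 106.3 / 94.0 = 1.130

FS = 1.13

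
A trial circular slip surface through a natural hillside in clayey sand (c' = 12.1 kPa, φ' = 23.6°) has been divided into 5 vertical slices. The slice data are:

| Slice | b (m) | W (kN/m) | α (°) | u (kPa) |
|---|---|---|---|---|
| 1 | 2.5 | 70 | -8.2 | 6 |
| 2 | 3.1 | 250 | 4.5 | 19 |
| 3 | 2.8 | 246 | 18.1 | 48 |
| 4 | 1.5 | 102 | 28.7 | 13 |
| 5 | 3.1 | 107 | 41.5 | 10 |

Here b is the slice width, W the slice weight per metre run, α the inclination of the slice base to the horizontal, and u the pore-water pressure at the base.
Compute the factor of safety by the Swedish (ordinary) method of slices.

Ordinary method of slices: FS = Σ[c'·Δl_i + (W_i cosα_i − u_i·Δl_i)·tanφ'] / Σ W_i sinα_i, with Δl_i = b_i / cosα_i.
Slice 1: Δl = 2.5/cos(-8.2°) = 2.526 m; N'_1 = 70·cos(-8.2°) − 6·2.526 = 54.1; c'Δl = 30.56; W sinα = -10.0
Slice 2: Δl = 3.1/cos4.5° = 3.110 m; N'_2 = 250·cos4.5° − 19·3.110 = 190.1; c'Δl = 37.63; W sinα = 19.6
Slice 3: Δl = 2.8/cos18.1° = 2.946 m; N'_3 = 246·cos18.1° − 48·2.946 = 92.4; c'Δl = 35.64; W sinα = 76.4
Slice 4: Δl = 1.5/cos28.7° = 1.710 m; N'_4 = 102·cos28.7° − 13·1.710 = 67.2; c'Δl = 20.69; W sinα = 49.0
Slice 5: Δl = 3.1/cos41.5° = 4.139 m; N'_5 = 107·cos41.5° − 10·4.139 = 38.7; c'Δl = 50.08; W sinα = 70.9
Σc'Δl = 174.6 kN/m; ΣN' = 442.7 kN/m; ΣW sinα = 205.9 kN/m
Resisting = 174.6 + 442.7·tan23.6° = 174.6 + 193.4 = 368.0 kN/m
FS = 368.0 / 205.9 = 1.787

FS = 1.79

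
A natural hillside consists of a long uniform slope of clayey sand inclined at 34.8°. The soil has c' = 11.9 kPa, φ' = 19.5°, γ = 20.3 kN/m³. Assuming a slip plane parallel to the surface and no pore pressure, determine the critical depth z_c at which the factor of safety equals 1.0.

z_c = 2.55 m

Setting FS = 1.00 in FS = [c' + γz cos²β tanφ'] / [γz sinβ cosβ] and solving for z:
z = c' / [γ cosβ (FS·sinβ − cosβ·tanφ')]
  = 11.9 / [20.3·cos34.8°·(1.00·sin34.8° − cos34.8°·tan19.5°)]
  = 11.9 / [20.3·0.8211·(1.00·0.5707 − 0.8211·0.3541)]
  = 11.9 / 4.6662 = 2.550 m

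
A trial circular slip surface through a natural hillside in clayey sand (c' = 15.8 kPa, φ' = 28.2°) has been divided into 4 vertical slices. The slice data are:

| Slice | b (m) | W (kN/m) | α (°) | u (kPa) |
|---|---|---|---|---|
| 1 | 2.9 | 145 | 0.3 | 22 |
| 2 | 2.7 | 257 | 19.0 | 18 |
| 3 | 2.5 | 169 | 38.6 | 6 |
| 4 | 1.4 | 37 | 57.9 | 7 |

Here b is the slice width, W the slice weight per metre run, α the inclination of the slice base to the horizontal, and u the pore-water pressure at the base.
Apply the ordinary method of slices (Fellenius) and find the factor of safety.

FS = 1.77

Ordinary method of slices: FS = Σ[c'·Δl_i + (W_i cosα_i − u_i·Δl_i)·tanφ'] / Σ W_i sinα_i, with Δl_i = b_i / cosα_i.
Slice 1: Δl = 2.9/cos0.3° = 2.900 m; N'_1 = 145·cos0.3° − 22·2.900 = 81.2; c'Δl = 45.82; W sinα = 0.8
Slice 2: Δl = 2.7/cos19.0° = 2.856 m; N'_2 = 257·cos19.0° − 18·2.856 = 191.6; c'Δl = 45.12; W sinα = 83.7
Slice 3: Δl = 2.5/cos38.6° = 3.199 m; N'_3 = 169·cos38.6° − 6·3.199 = 112.9; c'Δl = 50.54; W sinα = 105.4
Slice 4: Δl = 1.4/cos57.9° = 2.635 m; N'_4 = 37·cos57.9° − 7·2.635 = 1.2; c'Δl = 41.63; W sinα = 31.3
Σc'Δl = 183.1 kN/m; ΣN' = 386.9 kN/m; ΣW sinα = 221.2 kN/m
Resisting = 183.1 + 386.9·tan28.2° = 183.1 + 207.5 = 390.6 kN/m
FS = 390.6 / 221.2 = 1.766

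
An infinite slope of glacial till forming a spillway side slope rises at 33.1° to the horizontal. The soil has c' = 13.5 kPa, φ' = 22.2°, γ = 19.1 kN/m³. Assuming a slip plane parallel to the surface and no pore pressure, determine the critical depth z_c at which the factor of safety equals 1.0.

z_c = 4.13 m

Setting FS = 1.00 in FS = [c' + γz cos²β tanφ'] / [γz sinβ cosβ] and solving for z:
z = c' / [γ cosβ (FS·sinβ − cosβ·tanφ')]
  = 13.5 / [19.1·cos33.1°·(1.00·sin33.1° − cos33.1°·tan22.2°)]
  = 13.5 / [19.1·0.8377·(1.00·0.5461 − 0.8377·0.4081)]
  = 13.5 / 3.2679 = 4.131 m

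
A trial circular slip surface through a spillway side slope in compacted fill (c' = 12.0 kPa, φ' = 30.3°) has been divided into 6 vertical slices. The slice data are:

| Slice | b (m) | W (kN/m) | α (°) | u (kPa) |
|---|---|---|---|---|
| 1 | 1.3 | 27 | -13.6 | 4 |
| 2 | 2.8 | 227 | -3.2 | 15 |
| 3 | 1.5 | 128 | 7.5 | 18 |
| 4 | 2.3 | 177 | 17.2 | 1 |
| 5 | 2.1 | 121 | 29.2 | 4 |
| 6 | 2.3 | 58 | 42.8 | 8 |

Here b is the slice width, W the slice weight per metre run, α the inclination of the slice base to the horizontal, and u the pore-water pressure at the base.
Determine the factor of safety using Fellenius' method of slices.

Ordinary method of slices: FS = Σ[c'·Δl_i + (W_i cosα_i − u_i·Δl_i)·tanφ'] / Σ W_i sinα_i, with Δl_i = b_i / cosα_i.
Slice 1: Δl = 1.3/cos(-13.6°) = 1.338 m; N'_1 = 27·cos(-13.6°) − 4·1.338 = 20.9; c'Δl = 16.05; W sinα = -6.3
Slice 2: Δl = 2.8/cos(-3.2°) = 2.804 m; N'_2 = 227·cos(-3.2°) − 15·2.804 = 184.6; c'Δl = 33.65; W sinα = -12.7
Slice 3: Δl = 1.5/cos7.5° = 1.513 m; N'_3 = 128·cos7.5° − 18·1.513 = 99.7; c'Δl = 18.16; W sinα = 16.7
Slice 4: Δl = 2.3/cos17.2° = 2.408 m; N'_4 = 177·cos17.2° − 1·2.408 = 166.7; c'Δl = 28.89; W sinα = 52.3
Slice 5: Δl = 2.1/cos29.2° = 2.406 m; N'_5 = 121·cos29.2° − 4·2.406 = 96.0; c'Δl = 28.87; W sinα = 59.0
Slice 6: Δl = 2.3/cos42.8° = 3.135 m; N'_6 = 58·cos42.8° − 8·3.135 = 17.5; c'Δl = 37.62; W sinα = 39.4
Σc'Δl = 163.2 kN/m; ΣN' = 585.3 kN/m; ΣW sinα = 148.5 kN/m
Resisting = 163.2 + 585.3·tan30.3° = 163.2 + 342.0 = 505.3 kN/m
FS = 505.3 / 148.5 = 3.403

FS = 3.40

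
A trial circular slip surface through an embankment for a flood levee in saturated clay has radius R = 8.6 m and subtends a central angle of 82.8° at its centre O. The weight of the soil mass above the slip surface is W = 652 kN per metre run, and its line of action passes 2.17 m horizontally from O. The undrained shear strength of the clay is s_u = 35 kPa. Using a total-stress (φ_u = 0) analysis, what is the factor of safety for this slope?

Taking moments about the centre O, the resisting moment is provided by the undrained shear strength acting along the arc:
Arc length L_a = R·θ = 8.6·(82.8°·π/180) = 8.6·1.4451 = 12.43 m
M_R = s_u·L_a·R = 35·12.43·8.6 = 3740.9 kN·m/m
M_D = W·d = 652·2.17 = 1414.8 kN·m/m
FS = M_R / M_D = 3740.9 / 1414.8 = 2.644

FS = 2.64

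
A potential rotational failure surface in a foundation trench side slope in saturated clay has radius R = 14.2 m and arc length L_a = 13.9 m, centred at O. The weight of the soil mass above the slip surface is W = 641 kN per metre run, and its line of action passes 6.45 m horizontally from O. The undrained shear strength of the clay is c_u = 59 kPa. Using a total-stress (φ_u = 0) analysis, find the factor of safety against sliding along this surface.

Taking moments about the centre O, the resisting moment is provided by the undrained shear strength acting along the arc:
M_R = c_u·L_a·R = 59·13.90·14.2 = 11645.4 kN·m/m
M_D = W·d = 641·6.45 = 4134.4 kN·m/m
FS = M_R / M_D = 11645.4 / 4134.4 = 2.817

FS = 2.82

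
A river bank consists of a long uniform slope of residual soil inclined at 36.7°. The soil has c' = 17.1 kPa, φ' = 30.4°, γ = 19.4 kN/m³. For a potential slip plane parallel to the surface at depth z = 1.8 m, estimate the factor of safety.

FS = 1.81

For an infinite slope with a slip plane parallel to the surface (no pore pressure): FS = [c' + γz cos²β tanφ'] / [γz sinβ cosβ].
γz = 19.4·1.8 = 34.92 kN/m²
Numerator = 17.1 + 34.92·cos²36.7°·tan30.4° = 17.1 + 34.92·0.6428·0.5867 = 30.270 kPa
Denominator = 34.92·sin36.7°·cos36.7° = 34.92·0.5976·0.8018 = 16.732 kPa
FS = 30.270 / 16.732 = 1.809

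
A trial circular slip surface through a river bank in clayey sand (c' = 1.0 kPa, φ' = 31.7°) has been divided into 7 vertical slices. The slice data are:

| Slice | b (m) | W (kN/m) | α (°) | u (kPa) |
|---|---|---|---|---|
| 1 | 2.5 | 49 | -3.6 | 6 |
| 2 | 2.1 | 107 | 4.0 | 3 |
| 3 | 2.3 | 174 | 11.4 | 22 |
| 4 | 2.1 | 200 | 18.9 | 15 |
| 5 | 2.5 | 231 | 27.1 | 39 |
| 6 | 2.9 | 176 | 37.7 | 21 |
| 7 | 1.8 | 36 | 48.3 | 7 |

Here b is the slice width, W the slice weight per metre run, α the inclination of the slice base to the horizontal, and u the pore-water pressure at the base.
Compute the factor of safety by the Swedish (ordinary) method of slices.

FS = 1.08

Ordinary method of slices: FS = Σ[c'·Δl_i + (W_i cosα_i − u_i·Δl_i)·tanφ'] / Σ W_i sinα_i, with Δl_i = b_i / cosα_i.
Slice 1: Δl = 2.5/cos(-3.6°) = 2.505 m; N'_1 = 49·cos(-3.6°) − 6·2.505 = 33.9; c'Δl = 2.50; W sinα = -3.1
Slice 2: Δl = 2.1/cos4.0° = 2.105 m; N'_2 = 107·cos4.0° − 3·2.105 = 100.4; c'Δl = 2.11; W sinα = 7.5
Slice 3: Δl = 2.3/cos11.4° = 2.346 m; N'_3 = 174·cos11.4° − 22·2.346 = 118.9; c'Δl = 2.35; W sinα = 34.4
Slice 4: Δl = 2.1/cos18.9° = 2.220 m; N'_4 = 200·cos18.9° − 15·2.220 = 155.9; c'Δl = 2.22; W sinα = 64.8
Slice 5: Δl = 2.5/cos27.1° = 2.808 m; N'_5 = 231·cos27.1° − 39·2.808 = 96.1; c'Δl = 2.81; W sinα = 105.2
Slice 6: Δl = 2.9/cos37.7° = 3.665 m; N'_6 = 176·cos37.7° − 21·3.665 = 62.3; c'Δl = 3.67; W sinα = 107.6
Slice 7: Δl = 1.8/cos48.3° = 2.706 m; N'_7 = 36·cos48.3° − 7·2.706 = 5.0; c'Δl = 2.71; W sinα = 26.9
Σc'Δl = 18.4 kN/m; ΣN' = 572.6 kN/m; ΣW sinα = 343.3 kN/m
Resisting = 18.4 + 572.6·tan31.7° = 18.4 + 353.6 = 372.0 kN/m
FS = 372.0 / 343.3 = 1.084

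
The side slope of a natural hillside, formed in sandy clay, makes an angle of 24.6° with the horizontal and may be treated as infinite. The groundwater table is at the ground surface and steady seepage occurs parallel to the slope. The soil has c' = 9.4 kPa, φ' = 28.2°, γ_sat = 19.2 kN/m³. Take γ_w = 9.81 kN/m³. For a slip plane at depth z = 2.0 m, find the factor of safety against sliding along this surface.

FS = 1.22

With seepage parallel to the slope and the water table at the surface, the effective normal stress on the slip plane uses the buoyant unit weight γ' = γ_sat − γ_w while the driving shear stress uses γ_sat:
FS = [c' + γ' z cos²β tanφ'] / [γ_sat z sinβ cosβ]
γ' = 19.2 − 9.81 = 9.39 kN/m³
Numerator = 9.4 + 9.39·2.0·cos²24.6°·tan28.2° = 9.4 + 9.39·2.0·0.8267·0.5362 = 17.725 kPa
Denominator = 19.2·2.0·sin24.6°·cos24.6° = 19.2·2.0·0.4163·0.9092 = 14.534 kPa
FS = 17.725 / 14.534 = 1.220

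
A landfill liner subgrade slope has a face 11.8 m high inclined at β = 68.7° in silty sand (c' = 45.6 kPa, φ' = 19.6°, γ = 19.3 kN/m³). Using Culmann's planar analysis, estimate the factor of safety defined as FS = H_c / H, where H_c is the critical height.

FS = 2.04

H_c = (4c'/γ) · sinβ cosφ' / [1 − cos(β − φ')]
    = (4·45.6/19.3) · sin68.7°·cos19.6° / [1 − cos49.1°]
    = 9.451 · 0.8777 / 0.3453 = 24.03 m
FS = H_c / H = 24.03 / 11.8 = 2.036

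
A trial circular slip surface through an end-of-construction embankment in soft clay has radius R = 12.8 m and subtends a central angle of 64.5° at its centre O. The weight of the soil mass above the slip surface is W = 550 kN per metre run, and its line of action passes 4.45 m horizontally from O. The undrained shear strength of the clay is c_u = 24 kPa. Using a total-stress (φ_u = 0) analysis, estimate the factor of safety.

Taking moments about the centre O, the resisting moment is provided by the undrained shear strength acting along the arc:
Arc length L_a = R·θ = 12.8·(64.5°·π/180) = 12.8·1.1257 = 14.41 m
M_R = c_u·L_a·R = 24·14.41·12.8 = 4426.6 kN·m/m
M_D = W·d = 550·4.45 = 2447.5 kN·m/m
FS = M_R / M_D = 4426.6 / 2447.5 = 1.809

FS = 1.81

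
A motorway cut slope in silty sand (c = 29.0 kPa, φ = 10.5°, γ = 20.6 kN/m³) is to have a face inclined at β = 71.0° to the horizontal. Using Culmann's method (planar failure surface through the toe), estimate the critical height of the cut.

H_c = 10.31 m

Culmann's analysis gives the critical failure plane at α_cr = (β + φ)/2 = (71.0 + 10.5)/2 = 40.8°, and the critical height
H_c = (4c/γ) · sinβ cosφ / [1 − cos(β − φ)]
    = (4·29.0/20.6) · sin71.0°·cos10.5° / [1 − cos(60.5°)]
    = 5.631 · 0.9455·0.9833 / [1 − 0.4924]
    = 5.631 · 0.9297 / 0.5076
    = 10.31 m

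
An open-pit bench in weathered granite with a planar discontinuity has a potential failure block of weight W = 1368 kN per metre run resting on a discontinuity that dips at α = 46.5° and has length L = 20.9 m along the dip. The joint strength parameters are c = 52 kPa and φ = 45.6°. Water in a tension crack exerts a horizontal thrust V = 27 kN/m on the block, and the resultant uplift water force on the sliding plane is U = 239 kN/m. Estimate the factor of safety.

FS = 1.77

Resolving the block weight along and normal to the plane and applying the Mohr–Coulomb strength on the joint:
N' = W cosα − U − V sinα = 1368·cos46.5° − 239 − 27·sin46.5° = 683.1 kN/m
Driving force T = W sinα + V cosα = 1368·sin46.5° + 27·cos46.5° = 1010.9 kN/m
Resisting force R = c·L + N'·tanφ = 52·20.9 + 683.1·tan45.6° = 1086.8 + 697.5 = 1784.3 kN/m
FS = R / T = 1784.3 / 1010.9 = 1.765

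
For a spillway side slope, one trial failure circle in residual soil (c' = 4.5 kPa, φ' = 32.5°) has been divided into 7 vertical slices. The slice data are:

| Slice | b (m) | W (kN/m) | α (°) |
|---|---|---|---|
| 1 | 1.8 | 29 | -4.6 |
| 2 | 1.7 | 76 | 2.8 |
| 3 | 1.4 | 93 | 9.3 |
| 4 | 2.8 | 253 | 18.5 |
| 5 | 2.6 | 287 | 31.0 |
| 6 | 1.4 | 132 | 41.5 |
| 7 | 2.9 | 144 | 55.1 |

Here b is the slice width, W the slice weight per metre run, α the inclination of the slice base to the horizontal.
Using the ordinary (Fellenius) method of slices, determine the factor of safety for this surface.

FS = 1.40

Ordinary method of slices: FS = Σ[c'·Δl_i + (W_i cosα_i)·tanφ'] / Σ W_i sinα_i, with Δl_i = b_i / cosα_i.
Slice 1: Δl = 1.8/cos(-4.6°) = 1.806 m; N'_1 = 29·cos(-4.6°) = 28.9; c'Δl = 8.13; W sinα = -2.3
Slice 2: Δl = 1.7/cos2.8° = 1.702 m; N'_2 = 76·cos2.8° = 75.9; c'Δl = 7.66; W sinα = 3.7
Slice 3: Δl = 1.4/cos9.3° = 1.419 m; N'_3 = 93·cos9.3° = 91.8; c'Δl = 6.38; W sinα = 15.0
Slice 4: Δl = 2.8/cos18.5° = 2.953 m; N'_4 = 253·cos18.5° = 239.9; c'Δl = 13.29; W sinα = 80.3
Slice 5: Δl = 2.6/cos31.0° = 3.033 m; N'_5 = 287·cos31.0° = 246.0; c'Δl = 13.65; W sinα = 147.8
Slice 6: Δl = 1.4/cos41.5° = 1.869 m; N'_6 = 132·cos41.5° = 98.9; c'Δl = 8.41; W sinα = 87.5
Slice 7: Δl = 2.9/cos55.1° = 5.069 m; N'_7 = 144·cos55.1° = 82.4; c'Δl = 22.81; W sinα = 118.1
Σc'Δl = 80.3 kN/m; ΣN' = 863.8 kN/m; ΣW sinα = 450.1 kN/m
Resisting = 80.3 + 863.8·tan32.5° = 80.3 + 550.3 = 630.6 kN/m
FS = 630.6 / 450.1 = 1.401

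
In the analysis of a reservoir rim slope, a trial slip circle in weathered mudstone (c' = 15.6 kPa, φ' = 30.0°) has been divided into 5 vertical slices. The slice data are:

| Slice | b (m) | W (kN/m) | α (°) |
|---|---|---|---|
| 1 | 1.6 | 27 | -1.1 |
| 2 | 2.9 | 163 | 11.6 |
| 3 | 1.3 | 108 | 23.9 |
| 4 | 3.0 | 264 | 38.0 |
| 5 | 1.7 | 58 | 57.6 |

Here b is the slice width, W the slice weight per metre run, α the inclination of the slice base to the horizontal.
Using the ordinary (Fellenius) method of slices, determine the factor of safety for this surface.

Ordinary method of slices: FS = Σ[c'·Δl_i + (W_i cosα_i)·tanφ'] / Σ W_i sinα_i, with Δl_i = b_i / cosα_i.
Slice 1: Δl = 1.6/cos(-1.1°) = 1.600 m; N'_1 = 27·cos(-1.1°) = 27.0; c'Δl = 24.96; W sinα = -0.5
Slice 2: Δl = 2.9/cos11.6° = 2.960 m; N'_2 = 163·cos11.6° = 159.7; c'Δl = 46.18; W sinα = 32.8
Slice 3: Δl = 1.3/cos23.9° = 1.422 m; N'_3 = 108·cos23.9° = 98.7; c'Δl = 22.18; W sinα = 43.8
Slice 4: Δl = 3.0/cos38.0° = 3.807 m; N'_4 = 264·cos38.0° = 208.0; c'Δl = 59.39; W sinα = 162.5
Slice 5: Δl = 1.7/cos57.6° = 3.173 m; N'_5 = 58·cos57.6° = 31.1; c'Δl = 49.49; W sinα = 49.0
Σc'Δl = 202.2 kN/m; ΣN' = 524.5 kN/m; ΣW sinα = 287.5 kN/m
Resisting = 202.2 + 524.5·tan30.0° = 202.2 + 302.8 = 505.0 kN/m
FS = 505.0 / 287.5 = 1.757

FS = 1.76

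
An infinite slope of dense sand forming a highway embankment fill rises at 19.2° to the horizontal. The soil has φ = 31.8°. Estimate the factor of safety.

FS = 1.78

For a dry cohesionless infinite slope the factor of safety is FS = tanφ / tanβ.
FS = tan31.8° / tan19.2° = 0.6200 / 0.3482 = 1.780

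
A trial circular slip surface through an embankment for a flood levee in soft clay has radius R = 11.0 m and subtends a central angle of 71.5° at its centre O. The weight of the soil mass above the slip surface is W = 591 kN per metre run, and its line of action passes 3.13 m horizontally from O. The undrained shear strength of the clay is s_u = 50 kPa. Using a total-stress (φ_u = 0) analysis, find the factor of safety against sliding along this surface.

FS = 4.08

Taking moments about the centre O, the resisting moment is provided by the undrained shear strength acting along the arc:
Arc length L_a = R·θ = 11.0·(71.5°·π/180) = 11.0·1.2479 = 13.73 m
M_R = s_u·L_a·R = 50·13.73·11.0 = 7549.9 kN·m/m
M_D = W·d = 591·3.13 = 1849.8 kN·m/m
FS = M_R / M_D = 7549.9 / 1849.8 = 4.081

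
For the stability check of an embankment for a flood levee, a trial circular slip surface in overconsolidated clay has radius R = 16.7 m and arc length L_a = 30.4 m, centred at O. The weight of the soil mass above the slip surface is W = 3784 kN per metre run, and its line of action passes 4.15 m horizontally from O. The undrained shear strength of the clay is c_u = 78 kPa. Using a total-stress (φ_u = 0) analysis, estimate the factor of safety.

FS = 2.52

Taking moments about the centre O, the resisting moment is provided by the undrained shear strength acting along the arc:
M_R = c_u·L_a·R = 78·30.40·16.7 = 39599.0 kN·m/m
M_D = W·d = 3784·4.15 = 15703.6 kN·m/m
FS = M_R / M_D = 39599.0 / 15703.6 = 2.522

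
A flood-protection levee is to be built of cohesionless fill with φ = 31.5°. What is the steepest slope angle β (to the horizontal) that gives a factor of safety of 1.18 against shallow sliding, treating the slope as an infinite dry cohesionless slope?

For an infinite dry cohesionless slope FS = tanφ/tanβ, so tanβ = tanφ / FS.
tanβ = tan31.5° / 1.18 = 0.6128 / 1.18 = 0.5193
β = arctan(0.5193) = 27.44°

β = 27.4°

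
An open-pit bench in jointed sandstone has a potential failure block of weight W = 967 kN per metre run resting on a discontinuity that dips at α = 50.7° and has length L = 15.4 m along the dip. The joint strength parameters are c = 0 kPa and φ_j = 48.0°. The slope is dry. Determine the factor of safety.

Resolving the block weight along and normal to the plane and applying the Mohr–Coulomb strength on the joint:
N' = W cosα = 967·cos50.7° = 612.5 kN/m
Driving force T = W sinα = 967·sin50.7° = 748.3 kN/m
Resisting force R = c·L + N'·tanφ_j = 0·15.4 + 612.5·tan48.0° = 0.0 + 680.2 = 680.2 kN/m
FS = R / T = 680.2 / 748.3 = 0.909

FS = 0.91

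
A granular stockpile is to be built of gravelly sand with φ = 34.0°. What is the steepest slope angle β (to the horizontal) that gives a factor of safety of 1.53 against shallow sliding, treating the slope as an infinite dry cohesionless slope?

For an infinite dry cohesionless slope FS = tanφ/tanβ, so tanβ = tanφ / FS.
tanβ = tan34.0° / 1.53 = 0.6745 / 1.53 = 0.4409
β = arctan(0.4409) = 23.79°

β = 23.8°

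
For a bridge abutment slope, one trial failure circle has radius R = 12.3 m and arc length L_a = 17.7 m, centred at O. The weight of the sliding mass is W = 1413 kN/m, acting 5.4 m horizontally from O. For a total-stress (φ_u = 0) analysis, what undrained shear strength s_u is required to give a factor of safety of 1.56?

s_u = 54.7 kPa

FS = s_u·L_a·R / (W·d), so s_u = FS·W·d / (L_a·R).
s_u = 1.56·1413·5.4 / (17.70·12.3) = 11903.1 / 217.71 = 54.67 kPa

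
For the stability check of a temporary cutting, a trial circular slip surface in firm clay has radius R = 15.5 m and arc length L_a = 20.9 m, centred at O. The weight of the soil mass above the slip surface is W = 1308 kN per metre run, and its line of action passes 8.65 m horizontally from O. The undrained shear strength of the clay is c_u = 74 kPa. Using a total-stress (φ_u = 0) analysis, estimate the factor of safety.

FS = 2.12

Taking moments about the centre O, the resisting moment is provided by the undrained shear strength acting along the arc:
M_R = c_u·L_a·R = 74·20.90·15.5 = 23972.3 kN·m/m
M_D = W·d = 1308·8.65 = 11314.2 kN·m/m
FS = M_R / M_D = 23972.3 / 11314.2 = 2.119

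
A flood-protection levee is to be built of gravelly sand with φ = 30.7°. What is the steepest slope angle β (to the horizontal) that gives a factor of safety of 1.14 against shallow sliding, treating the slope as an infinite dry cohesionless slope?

β = 27.5°

For an infinite dry cohesionless slope FS = tanφ/tanβ, so tanβ = tanφ / FS.
tanβ = tan30.7° / 1.14 = 0.5938 / 1.14 = 0.5208
β = arctan(0.5208) = 27.51°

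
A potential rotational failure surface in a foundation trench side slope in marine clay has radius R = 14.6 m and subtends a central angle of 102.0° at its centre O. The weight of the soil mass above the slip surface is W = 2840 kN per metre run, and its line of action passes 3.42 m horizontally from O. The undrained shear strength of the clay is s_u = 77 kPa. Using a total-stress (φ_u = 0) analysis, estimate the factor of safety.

FS = 3.01

Taking moments about the centre O, the resisting moment is provided by the undrained shear strength acting along the arc:
Arc length L_a = R·θ = 14.6·(102.0°·π/180) = 14.6·1.7802 = 25.99 m
M_R = s_u·L_a·R = 77·25.99·14.6 = 29219.6 kN·m/m
M_D = W·d = 2840·3.42 = 9712.8 kN·m/m
FS = M_R / M_D = 29219.6 / 9712.8 = 3.008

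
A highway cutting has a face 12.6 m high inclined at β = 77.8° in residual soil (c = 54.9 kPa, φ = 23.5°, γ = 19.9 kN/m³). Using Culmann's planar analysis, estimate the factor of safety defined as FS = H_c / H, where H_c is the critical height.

FS = 1.89

H_c = (4c/γ) · sinβ cosφ / [1 − cos(β − φ)]
    = (4·54.9/19.9) · sin77.8°·cos23.5° / [1 − cos54.3°]
    = 11.035 · 0.8963 / 0.4165 = 23.75 m
FS = H_c / H = 23.75 / 12.6 = 1.885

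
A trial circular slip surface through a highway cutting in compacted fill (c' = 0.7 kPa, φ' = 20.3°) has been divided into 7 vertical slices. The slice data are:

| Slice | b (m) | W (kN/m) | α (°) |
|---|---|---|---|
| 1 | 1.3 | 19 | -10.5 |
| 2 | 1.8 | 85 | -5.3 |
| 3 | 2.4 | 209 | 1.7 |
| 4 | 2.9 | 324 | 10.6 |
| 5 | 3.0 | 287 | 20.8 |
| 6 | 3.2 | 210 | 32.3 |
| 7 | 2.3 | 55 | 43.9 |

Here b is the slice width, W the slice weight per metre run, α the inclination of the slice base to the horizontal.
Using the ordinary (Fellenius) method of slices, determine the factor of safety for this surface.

Ordinary method of slices: FS = Σ[c'·Δl_i + (W_i cosα_i)·tanφ'] / Σ W_i sinα_i, with Δl_i = b_i / cosα_i.
Slice 1: Δl = 1.3/cos(-10.5°) = 1.322 m; N'_1 = 19·cos(-10.5°) = 18.7; c'Δl = 0.93; W sinα = -3.5
Slice 2: Δl = 1.8/cos(-5.3°) = 1.808 m; N'_2 = 85·cos(-5.3°) = 84.6; c'Δl = 1.27; W sinα = -7.9
Slice 3: Δl = 2.4/cos1.7° = 2.401 m; N'_3 = 209·cos1.7° = 208.9; c'Δl = 1.68; W sinα = 6.2
Slice 4: Δl = 2.9/cos10.6° = 2.950 m; N'_4 = 324·cos10.6° = 318.5; c'Δl = 2.07; W sinα = 59.6
Slice 5: Δl = 3.0/cos20.8° = 3.209 m; N'_5 = 287·cos20.8° = 268.3; c'Δl = 2.25; W sinα = 101.9
Slice 6: Δl = 3.2/cos32.3° = 3.786 m; N'_6 = 210·cos32.3° = 177.5; c'Δl = 2.65; W sinα = 112.2
Slice 7: Δl = 2.3/cos43.9° = 3.192 m; N'_7 = 55·cos43.9° = 39.6; c'Δl = 2.23; W sinα = 38.1
Σc'Δl = 13.1 kN/m; ΣN' = 1116.1 kN/m; ΣW sinα = 306.8 kN/m
Resisting = 13.1 + 1116.1·tan20.3° = 13.1 + 412.9 = 425.9 kN/m
FS = 425.9 / 306.8 = 1.389

FS = 1.39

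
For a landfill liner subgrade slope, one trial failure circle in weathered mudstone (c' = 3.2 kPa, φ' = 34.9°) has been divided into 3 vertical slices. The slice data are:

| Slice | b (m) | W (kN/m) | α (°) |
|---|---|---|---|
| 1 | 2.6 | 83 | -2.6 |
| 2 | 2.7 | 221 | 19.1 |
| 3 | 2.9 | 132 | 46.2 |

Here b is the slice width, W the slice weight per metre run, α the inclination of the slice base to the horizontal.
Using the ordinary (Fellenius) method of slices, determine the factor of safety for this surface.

Ordinary method of slices: FS = Σ[c'·Δl_i + (W_i cosα_i)·tanφ'] / Σ W_i sinα_i, with Δl_i = b_i / cosα_i.
Slice 1: Δl = 2.6/cos(-2.6°) = 2.603 m; N'_1 = 83·cos(-2.6°) = 82.9; c'Δl = 8.33; W sinα = -3.8
Slice 2: Δl = 2.7/cos19.1° = 2.857 m; N'_2 = 221·cos19.1° = 208.8; c'Δl = 9.14; W sinα = 72.3
Slice 3: Δl = 2.9/cos46.2° = 4.190 m; N'_3 = 132·cos46.2° = 91.4; c'Δl = 13.41; W sinα = 95.3
Σc'Δl = 30.9 kN/m; ΣN' = 383.1 kN/m; ΣW sinα = 163.8 kN/m
Resisting = 30.9 + 383.1·tan34.9° = 30.9 + 267.3 = 298.1 kN/m
FS = 298.1 / 163.8 = 1.820

FS = 1.82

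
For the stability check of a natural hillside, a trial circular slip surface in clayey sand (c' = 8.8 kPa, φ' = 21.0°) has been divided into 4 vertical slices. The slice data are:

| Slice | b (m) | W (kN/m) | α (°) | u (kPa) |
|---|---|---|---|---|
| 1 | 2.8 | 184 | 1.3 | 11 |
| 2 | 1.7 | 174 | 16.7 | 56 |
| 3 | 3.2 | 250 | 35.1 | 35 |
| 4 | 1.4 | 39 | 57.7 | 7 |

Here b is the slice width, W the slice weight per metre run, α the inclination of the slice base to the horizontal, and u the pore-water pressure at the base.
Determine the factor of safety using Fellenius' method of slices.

Ordinary method of slices: FS = Σ[c'·Δl_i + (W_i cosα_i − u_i·Δl_i)·tanφ'] / Σ W_i sinα_i, with Δl_i = b_i / cosα_i.
Slice 1: Δl = 2.8/cos1.3° = 2.801 m; N'_1 = 184·cos1.3° − 11·2.801 = 153.1; c'Δl = 24.65; W sinα = 4.2
Slice 2: Δl = 1.7/cos16.7° = 1.775 m; N'_2 = 174·cos16.7° − 56·1.775 = 67.3; c'Δl = 15.62; W sinα = 50.0
Slice 3: Δl = 3.2/cos35.1° = 3.911 m; N'_3 = 250·cos35.1° − 35·3.911 = 67.6; c'Δl = 34.42; W sinα = 143.8
Slice 4: Δl = 1.4/cos57.7° = 2.620 m; N'_4 = 39·cos57.7° − 7·2.620 = 2.5; c'Δl = 23.06; W sinα = 33.0
Σc'Δl = 97.7 kN/m; ΣN' = 290.6 kN/m; ΣW sinα = 230.9 kN/m
Resisting = 97.7 + 290.6·tan21.0° = 97.7 + 111.5 = 209.3 kN/m
FS = 209.3 / 230.9 = 0.906

FS = 0.91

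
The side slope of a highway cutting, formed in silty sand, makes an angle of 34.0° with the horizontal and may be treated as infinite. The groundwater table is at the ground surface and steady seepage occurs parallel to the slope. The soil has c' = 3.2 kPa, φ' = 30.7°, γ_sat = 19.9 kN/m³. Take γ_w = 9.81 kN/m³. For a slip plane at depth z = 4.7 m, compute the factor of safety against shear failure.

FS = 0.52

With seepage parallel to the slope and the water table at the surface, the effective normal stress on the slip plane uses the buoyant unit weight γ' = γ_sat − γ_w while the driving shear stress uses γ_sat:
FS = [c' + γ' z cos²β tanφ'] / [γ_sat z sinβ cosβ]
γ' = 19.9 − 9.81 = 10.09 kN/m³
Numerator = 3.2 + 10.09·4.7·cos²34.0°·tan30.7° = 3.2 + 10.09·4.7·0.6873·0.5938 = 22.553 kPa
Denominator = 19.9·4.7·sin34.0°·cos34.0° = 19.9·4.7·0.5592·0.8290 = 43.360 kPa
FS = 22.553 / 43.360 = 0.520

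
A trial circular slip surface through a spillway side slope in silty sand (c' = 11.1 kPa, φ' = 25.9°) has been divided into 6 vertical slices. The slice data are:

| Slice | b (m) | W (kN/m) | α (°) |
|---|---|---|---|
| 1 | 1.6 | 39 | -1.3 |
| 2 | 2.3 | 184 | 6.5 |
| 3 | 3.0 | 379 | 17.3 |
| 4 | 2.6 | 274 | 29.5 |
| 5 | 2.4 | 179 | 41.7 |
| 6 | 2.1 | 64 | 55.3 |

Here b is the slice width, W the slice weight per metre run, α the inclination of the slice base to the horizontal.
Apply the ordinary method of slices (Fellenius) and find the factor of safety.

Ordinary method of slices: FS = Σ[c'·Δl_i + (W_i cosα_i)·tanφ'] / Σ W_i sinα_i, with Δl_i = b_i / cosα_i.
Slice 1: Δl = 1.6/cos(-1.3°) = 1.600 m; N'_1 = 39·cos(-1.3°) = 39.0; c'Δl = 17.76; W sinα = -0.9
Slice 2: Δl = 2.3/cos6.5° = 2.315 m; N'_2 = 184·cos6.5° = 182.8; c'Δl = 25.70; W sinα = 20.8
Slice 3: Δl = 3.0/cos17.3° = 3.142 m; N'_3 = 379·cos17.3° = 361.9; c'Δl = 34.88; W sinα = 112.7
Slice 4: Δl = 2.6/cos29.5° = 2.987 m; N'_4 = 274·cos29.5° = 238.5; c'Δl = 33.16; W sinα = 134.9
Slice 5: Δl = 2.4/cos41.7° = 3.214 m; N'_5 = 179·cos41.7° = 133.6; c'Δl = 35.68; W sinα = 119.1
Slice 6: Δl = 2.1/cos55.3° = 3.689 m; N'_6 = 64·cos55.3° = 36.4; c'Δl = 40.95; W sinα = 52.6
Σc'Δl = 188.1 kN/m; ΣN' = 992.2 kN/m; ΣW sinα = 439.3 kN/m
Resisting = 188.1 + 992.2·tan25.9° = 188.1 + 481.8 = 669.9 kN/m
FS = 669.9 / 439.3 = 1.525

FS = 1.53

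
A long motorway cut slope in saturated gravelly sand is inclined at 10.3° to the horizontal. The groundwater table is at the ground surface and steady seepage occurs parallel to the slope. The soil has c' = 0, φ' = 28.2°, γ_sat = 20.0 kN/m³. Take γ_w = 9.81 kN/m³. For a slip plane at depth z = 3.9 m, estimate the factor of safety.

With seepage parallel to the slope and the water table at the surface, the effective normal stress on the slip plane uses the buoyant unit weight γ' = γ_sat − γ_w while the driving shear stress uses γ_sat:
FS = [c' + γ' z cos²β tanφ'] / [γ_sat z sinβ cosβ]
(For c' = 0 this reduces to FS = (γ'/γ_sat)·tanφ'/tanβ.)
γ' = 20.0 − 9.81 = 10.19 kN/m³
Numerator = 0.0 + 10.19·3.9·cos²10.3°·tan28.2° = 0.0 + 10.19·3.9·0.9680·0.5362 = 20.628 kPa
Denominator = 20.0·3.9·sin10.3°·cos10.3° = 20.0·3.9·0.1788·0.9839 = 13.722 kPa
FS = 20.628 / 13.722 = 1.503

FS = 1.50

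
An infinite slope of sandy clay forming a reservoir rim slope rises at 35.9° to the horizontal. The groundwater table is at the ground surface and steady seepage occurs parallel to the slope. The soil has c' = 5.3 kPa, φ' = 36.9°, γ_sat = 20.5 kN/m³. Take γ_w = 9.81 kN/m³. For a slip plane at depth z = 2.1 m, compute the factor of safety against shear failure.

With seepage parallel to the slope and the water table at the surface, the effective normal stress on the slip plane uses the buoyant unit weight γ' = γ_sat − γ_w while the driving shear stress uses γ_sat:
FS = [c' + γ' z cos²β tanφ'] / [γ_sat z sinβ cosβ]
γ' = 20.5 − 9.81 = 10.69 kN/m³
Numerator = 5.3 + 10.69·2.1·cos²35.9°·tan36.9° = 5.3 + 10.69·2.1·0.6562·0.7508 = 16.360 kPa
Denominator = 20.5·2.1·sin35.9°·cos35.9° = 20.5·2.1·0.5864·0.8100 = 20.448 kPa
FS = 16.360 / 20.448 = 0.800

FS = 0.80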